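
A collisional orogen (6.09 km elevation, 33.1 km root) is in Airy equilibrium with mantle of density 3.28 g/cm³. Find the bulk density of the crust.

ρ_c h = (ρ_m − ρ_c) r → ρ_c (h + r) = ρ_m r → ρ_c = ρ_m r / (h + r).
ρ_c = 3.28 × 33.1 km / (6.09 km + 33.1 km) = 2.77 g/cm³.

2.77 g/cm³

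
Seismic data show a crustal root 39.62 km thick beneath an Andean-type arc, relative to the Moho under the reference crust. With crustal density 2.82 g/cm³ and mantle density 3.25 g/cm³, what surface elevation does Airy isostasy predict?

By Archimedes' principle applied to the lithosphere: ρ_c h = (ρ_m − ρ_c) r.
h = r (ρ_m − ρ_c) / ρ_c = 39.62 km × (3.25 − 2.82) / 2.82 = 6.04 km.

6.04 km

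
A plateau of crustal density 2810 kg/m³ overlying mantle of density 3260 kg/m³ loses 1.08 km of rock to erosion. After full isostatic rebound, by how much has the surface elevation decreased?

Rebound u = e ρ_c/ρ_m = 1.08 km × 2810/3260 = 0.9309 km.
Net surface drop = e − u = 1.08 km − 0.9309 km = e (ρ_m − ρ_c)/ρ_m = 0.149 km.

0.149 km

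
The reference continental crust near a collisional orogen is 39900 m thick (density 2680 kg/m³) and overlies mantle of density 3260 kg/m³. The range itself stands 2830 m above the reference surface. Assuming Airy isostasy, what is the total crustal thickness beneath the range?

Root depth r = h ρ_c / (ρ_m − ρ_c) = 2830 m × 2680 / 580 = 13080 m.
Total thickness = T + h + r = 39900 m + 2830 m + 13080 m = 55800 m.

55800 m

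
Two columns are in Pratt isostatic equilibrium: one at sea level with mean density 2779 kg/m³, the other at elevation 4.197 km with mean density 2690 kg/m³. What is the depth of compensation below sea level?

ρ_ref D = ρ (D + h) → D (ρ_ref − ρ) = ρ h.
D = ρ h/(ρ_ref − ρ) = 2690 × 4.197 km/(2779 − 2690) = 127 km.

127 km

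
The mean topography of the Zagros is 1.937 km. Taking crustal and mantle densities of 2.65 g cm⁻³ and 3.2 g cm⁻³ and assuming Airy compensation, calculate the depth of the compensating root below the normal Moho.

By Archimedes' principle applied to the lithosphere: the weight of the topography is balanced by the buoyancy of the root, ρ_c h = (ρ_m − ρ_c) r.
r = h · ρ_c / (ρ_m − ρ_c) = 1.937 km × 2.65 / (3.2 − 2.65) = 9.33 km.

9.33 km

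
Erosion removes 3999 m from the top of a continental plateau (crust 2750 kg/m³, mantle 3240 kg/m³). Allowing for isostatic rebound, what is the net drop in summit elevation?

605 m

Rebound u = e ρ_c/ρ_m = 3999 m × 2750/3240 = 3394 m.
Net surface drop = e − u = 3999 m − 3394 m = e (ρ_m − ρ_c)/ρ_m = 605 m.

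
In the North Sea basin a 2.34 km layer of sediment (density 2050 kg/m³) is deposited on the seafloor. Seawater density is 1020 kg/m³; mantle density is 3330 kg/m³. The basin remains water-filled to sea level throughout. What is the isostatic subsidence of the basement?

1.04 km

Submarine loading: the sediment displaces seawater, and the subsidence is in turn flooded, so s (ρ_m − ρ_w) = t (ρ_sed − ρ_w).
s = 2.34 km × (2050 − 1020) / (3330 − 1020) = 1.04 km.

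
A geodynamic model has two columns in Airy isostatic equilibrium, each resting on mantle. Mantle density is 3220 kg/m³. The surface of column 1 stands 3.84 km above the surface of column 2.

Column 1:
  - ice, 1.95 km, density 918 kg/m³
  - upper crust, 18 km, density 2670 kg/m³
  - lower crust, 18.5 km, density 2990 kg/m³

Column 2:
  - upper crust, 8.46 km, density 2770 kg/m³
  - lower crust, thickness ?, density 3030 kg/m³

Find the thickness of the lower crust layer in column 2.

13 km

Take the compensation level at the base of the deeper column (depth z_c below the surface of column 1) and equate Σ ρ_i t_i down to z_c; mantle fills any gap and the z_c terms cancel.
Column 1: 1.95×918 + 18×2670 + 18.5×2990 + (z_c − 38.45)×3220
Column 2: 3.84×0 + 8.46×2770 + x×3030 + (z_c − 3.84 − 8.46 − x)×3220
The z_c×3220 term appears on both sides and cancels. Collect the known terms of each column as K = Σ(ρt)_known − 3220 × (depth of known layers): K_1 = 105165.1 − 3220×38.45 = −18643.9; K_2 = 23434.2 − 3220×(3.84 + 8.46) = −16171.8.
Balance: K_1 = K_2 − x×(3220 − 3030), so x = (K_2 − K_1)/(3220 − 3030) = 2472.1/190 = 13 km.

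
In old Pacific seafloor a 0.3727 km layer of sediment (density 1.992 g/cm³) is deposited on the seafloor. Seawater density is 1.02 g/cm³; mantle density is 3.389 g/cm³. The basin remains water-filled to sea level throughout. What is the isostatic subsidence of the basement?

Submarine loading: the sediment displaces seawater, and the subsidence is in turn flooded, so s (ρ_m − ρ_w) = t (ρ_sed − ρ_w).
s = 0.3727 km × (1.992 − 1.02) / (3.389 − 1.02) = 0.153 km.

0.153 km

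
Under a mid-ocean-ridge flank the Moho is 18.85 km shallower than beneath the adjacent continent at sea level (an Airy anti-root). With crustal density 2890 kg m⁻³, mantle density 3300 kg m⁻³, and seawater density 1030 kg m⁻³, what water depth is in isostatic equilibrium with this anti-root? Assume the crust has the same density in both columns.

4.16 km

Replacing a thickness d of crust by seawater at the top must be balanced by replacing crust with mantle at the base: d (ρ_c − ρ_w) = a (ρ_m − ρ_c).
d = a (ρ_m − ρ_c)/(ρ_c − ρ_w) = 18.85 km × 410/1860 = 4.16 km.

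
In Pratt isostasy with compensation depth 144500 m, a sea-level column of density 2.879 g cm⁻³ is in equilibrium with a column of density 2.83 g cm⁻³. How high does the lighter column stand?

2500 m

ρ_ref D = ρ (D + h) → h = D (ρ_ref − ρ)/ρ.
h = 144500 m × (2.879 − 2.83)/2.83 = 2500 m.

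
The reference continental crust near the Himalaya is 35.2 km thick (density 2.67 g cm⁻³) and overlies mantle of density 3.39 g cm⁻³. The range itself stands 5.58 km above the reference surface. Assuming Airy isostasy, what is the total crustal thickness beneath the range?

Root depth r = h ρ_c / (ρ_m − ρ_c) = 5.58 km × 2.67 / 0.72 = 20.69 km.
Total thickness = T + h + r = 35.2 km + 5.58 km + 20.69 km = 61.5 km.

61.5 km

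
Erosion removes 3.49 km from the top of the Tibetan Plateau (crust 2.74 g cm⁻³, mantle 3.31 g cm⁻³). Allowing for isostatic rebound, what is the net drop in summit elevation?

0.601 km

Rebound u = e ρ_c/ρ_m = 3.49 km × 2.74/3.31 = 2.889 km.
Net surface drop = e − u = 3.49 km − 2.889 km = e (ρ_m − ρ_c)/ρ_m = 0.601 km.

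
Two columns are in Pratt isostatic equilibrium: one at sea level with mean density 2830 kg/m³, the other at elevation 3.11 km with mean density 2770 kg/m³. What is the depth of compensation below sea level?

ρ_ref D = ρ (D + h) → D (ρ_ref − ρ) = ρ h.
D = ρ h/(ρ_ref − ρ) = 2770 × 3.11 km/(2830 − 2770) = 144 km.

144 km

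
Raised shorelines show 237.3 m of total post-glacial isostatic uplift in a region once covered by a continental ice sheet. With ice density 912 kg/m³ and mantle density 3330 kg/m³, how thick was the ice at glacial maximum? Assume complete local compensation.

u = t ρ_ice/ρ_m → t = u ρ_m/ρ_ice = 237.3 m × 3330/912 = 866 m.

866 m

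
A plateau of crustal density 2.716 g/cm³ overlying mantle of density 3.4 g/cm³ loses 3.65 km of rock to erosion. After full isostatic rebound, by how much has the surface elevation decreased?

Rebound u = e ρ_c/ρ_m = 3.65 km × 2.716/3.4 = 2.916 km.
Net surface drop = e − u = 3.65 km − 2.916 km = e (ρ_m − ρ_c)/ρ_m = 0.734 km.

0.734 km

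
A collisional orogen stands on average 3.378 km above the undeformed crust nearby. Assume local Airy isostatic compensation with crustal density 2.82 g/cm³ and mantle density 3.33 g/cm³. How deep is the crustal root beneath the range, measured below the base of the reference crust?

18.7 km

For local isostatic compensation: the weight of the topography is balanced by the buoyancy of the root, ρ_c h = (ρ_m − ρ_c) r.
r = h · ρ_c / (ρ_m − ρ_c) = 3.378 km × 2.82 / (3.33 − 2.82) = 18.7 km.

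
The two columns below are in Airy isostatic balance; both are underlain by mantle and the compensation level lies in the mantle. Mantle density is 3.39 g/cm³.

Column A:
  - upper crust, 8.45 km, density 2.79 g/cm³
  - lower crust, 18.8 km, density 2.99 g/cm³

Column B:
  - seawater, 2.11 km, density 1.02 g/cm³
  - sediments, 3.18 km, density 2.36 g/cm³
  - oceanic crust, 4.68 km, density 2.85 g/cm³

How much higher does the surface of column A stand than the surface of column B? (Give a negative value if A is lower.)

0.527 km

For any compensation level in the mantle, the mantle terms cancel and isostasy reduces to e = (Σt_A − Σt_B) − (Σ(ρt)_A − Σ(ρt)_B) / ρ_m.
Σt_A = 27.25 km; Σt_B = 9.97 km; Σ(ρt)_A = 79.7875; Σ(ρt)_B = 22.995 (in km·g/cm³).
e = (27.25 − 9.97) − (79.7875 − 22.995) / 3.39 = 0.527 km.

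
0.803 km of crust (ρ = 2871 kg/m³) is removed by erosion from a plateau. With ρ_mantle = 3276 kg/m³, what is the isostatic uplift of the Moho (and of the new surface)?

0.704 km

Unloading: uplift u = e ρ_c/ρ_m = 0.803 km × 2871/3276 = 0.704 km.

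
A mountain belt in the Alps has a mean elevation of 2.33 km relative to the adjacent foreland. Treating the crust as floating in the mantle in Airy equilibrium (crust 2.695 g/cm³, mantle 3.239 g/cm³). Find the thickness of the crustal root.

Equating mass per unit area of the two columns: the weight of the topography is balanced by the buoyancy of the root, ρ_c h = (ρ_m − ρ_c) r.
r = h · ρ_c / (ρ_m − ρ_c) = 2.33 km × 2.695 / (3.239 − 2.695) = 11.5 km.

11.5 km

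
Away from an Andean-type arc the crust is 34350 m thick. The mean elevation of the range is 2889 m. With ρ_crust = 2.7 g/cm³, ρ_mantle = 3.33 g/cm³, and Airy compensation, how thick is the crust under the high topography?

Root depth r = h ρ_c / (ρ_m − ρ_c) = 2889 m × 2.7 / 0.63 = 12380 m.
Total thickness = T + h + r = 34350 m + 2889 m + 12380 m = 49600 m.

49600 m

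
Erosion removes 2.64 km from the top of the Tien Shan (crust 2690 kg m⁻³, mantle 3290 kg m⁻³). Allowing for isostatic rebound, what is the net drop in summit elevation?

Rebound u = e ρ_c/ρ_m = 2.64 km × 2690/3290 = 2.159 km.
Net surface drop = e − u = 2.64 km − 2.159 km = e (ρ_m − ρ_c)/ρ_m = 0.481 km.

0.481 km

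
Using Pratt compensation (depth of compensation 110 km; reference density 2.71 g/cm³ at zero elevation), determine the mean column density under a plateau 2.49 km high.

2.65 g/cm³

Pratt balance: ρ_ref D = ρ (D + h).
ρ = ρ_ref D/(D + h) = 2.71 × 110 km/(110 km + 2.49 km) = 2.65 g/cm³.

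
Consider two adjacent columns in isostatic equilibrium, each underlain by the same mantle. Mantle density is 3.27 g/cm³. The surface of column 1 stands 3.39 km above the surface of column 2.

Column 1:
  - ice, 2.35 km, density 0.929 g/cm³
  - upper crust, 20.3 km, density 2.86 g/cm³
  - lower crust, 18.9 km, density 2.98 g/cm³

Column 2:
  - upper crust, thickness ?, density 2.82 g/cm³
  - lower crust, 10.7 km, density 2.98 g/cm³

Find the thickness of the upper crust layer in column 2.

11.4 km

Take the compensation level at the base of the deeper column (depth z_c below the surface of column 1) and equate Σ ρ_i t_i down to z_c; mantle fills any gap and the z_c terms cancel.
Column 1: 2.35×0.929 + 20.3×2.86 + 18.9×2.98 + (z_c − 41.55)×3.27
Column 2: 3.39×0 + x×2.82 + 10.7×2.98 + (z_c − 3.39 − 10.7 − x)×3.27
The z_c×3.27 term appears on both sides and cancels. Collect the known terms of each column as K = Σ(ρt)_known − 3.27 × (depth of known layers): K_1 = 116.56315 − 3.27×41.55 = −19.30535; K_2 = 31.886 − 3.27×(3.39 + 10.7) = −14.1883.
Balance: K_1 = K_2 − x×(3.27 − 2.82), so x = (K_2 − K_1)/(3.27 − 2.82) = 5.11705/0.45 = 11.4 km.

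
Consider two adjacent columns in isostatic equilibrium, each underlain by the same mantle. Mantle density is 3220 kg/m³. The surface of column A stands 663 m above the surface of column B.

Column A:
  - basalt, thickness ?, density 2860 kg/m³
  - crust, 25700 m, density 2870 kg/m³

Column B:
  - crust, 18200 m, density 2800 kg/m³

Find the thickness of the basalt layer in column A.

Take the compensation level at the base of the deeper column (depth z_c below the surface of column A) and equate Σ ρ_i t_i down to z_c; mantle fills any gap and the z_c terms cancel.
Column A: x×2860 + 25700×2870 + (z_c − 25700 − x)×3220
Column B: 663×0 + 18200×2800 + (z_c − 663 − 18200)×3220
The z_c×3220 term appears on both sides and cancels. Collect the known terms of each column as K = Σ(ρt)_known − 3220 × (depth of known layers): K_A = 73759000 − 3220×25700 = −8995000; K_B = 50960000 − 3220×(663 + 18200) = −9778860.
Balance: K_A − x×(3220 − 2860) = K_B, so x = (K_A − K_B)/(3220 − 2860) = 783860/360 = 2180 m.

2180 m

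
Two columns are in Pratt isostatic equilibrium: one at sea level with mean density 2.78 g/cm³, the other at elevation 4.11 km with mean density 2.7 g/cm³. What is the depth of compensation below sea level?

ρ_ref D = ρ (D + h) → D (ρ_ref − ρ) = ρ h.
D = ρ h/(ρ_ref − ρ) = 2.7 × 4.11 km/(2.78 − 2.7) = 139 km.

139 km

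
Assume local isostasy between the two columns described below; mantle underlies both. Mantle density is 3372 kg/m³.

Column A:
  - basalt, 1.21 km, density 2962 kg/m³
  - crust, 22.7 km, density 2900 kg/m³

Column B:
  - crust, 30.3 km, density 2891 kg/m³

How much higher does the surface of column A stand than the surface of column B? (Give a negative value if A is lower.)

For any compensation level in the mantle, the mantle terms cancel and isostasy reduces to e = (Σt_A − Σt_B) − (Σ(ρt)_A − Σ(ρt)_B) / ρ_m.
Σt_A = 23.91 km; Σt_B = 30.3 km; Σ(ρt)_A = 69414.02; Σ(ρt)_B = 87597.3 (in km·kg/m³).
e = (23.91 − 30.3) − (69414.02 − 87597.3) / 3372 = −0.998 km.

−0.998 km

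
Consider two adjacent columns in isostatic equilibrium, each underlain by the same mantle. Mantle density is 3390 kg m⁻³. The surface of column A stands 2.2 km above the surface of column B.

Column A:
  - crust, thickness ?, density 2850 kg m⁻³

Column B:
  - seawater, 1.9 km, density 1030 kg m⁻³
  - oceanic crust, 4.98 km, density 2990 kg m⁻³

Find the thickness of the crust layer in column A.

Take the compensation level at the base of the deeper column (depth z_c below the surface of column A) and equate Σ ρ_i t_i down to z_c; mantle fills any gap and the z_c terms cancel.
Column A: x×2850 + (z_c − 0 − x)×3390
Column B: 2.2×0 + 1.9×1030 + 4.98×2990 + (z_c − 2.2 − 6.88)×3390
The z_c×3390 term appears on both sides and cancels. Collect the known terms of each column as K = Σ(ρt)_known − 3390 × (depth of known layers): K_A = 0 − 3390×0 = 0; K_B = 16847.2 − 3390×(2.2 + 6.88) = −13934.
Balance: K_A − x×(3390 − 2850) = K_B, so x = (K_A − K_B)/(3390 − 2850) = 13934/540 = 25.8 km.

25.8 km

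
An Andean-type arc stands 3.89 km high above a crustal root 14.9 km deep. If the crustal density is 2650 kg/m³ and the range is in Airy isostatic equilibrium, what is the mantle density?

Airy balance: ρ_c h = (ρ_m − ρ_c) r → ρ_m = ρ_c (1 + h/r).
ρ_m = 2650 × (1 + 3.89 km/14.9 km) = 3340 kg/m³.

3340 kg/m³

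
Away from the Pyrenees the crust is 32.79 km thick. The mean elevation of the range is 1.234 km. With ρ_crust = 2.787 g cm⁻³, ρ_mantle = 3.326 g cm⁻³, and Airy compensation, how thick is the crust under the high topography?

Root depth r = h ρ_c / (ρ_m − ρ_c) = 1.234 km × 2.787 / 0.539 = 6.381 km.
Total thickness = T + h + r = 32.79 km + 1.234 km + 6.381 km = 40.4 km.

40.4 km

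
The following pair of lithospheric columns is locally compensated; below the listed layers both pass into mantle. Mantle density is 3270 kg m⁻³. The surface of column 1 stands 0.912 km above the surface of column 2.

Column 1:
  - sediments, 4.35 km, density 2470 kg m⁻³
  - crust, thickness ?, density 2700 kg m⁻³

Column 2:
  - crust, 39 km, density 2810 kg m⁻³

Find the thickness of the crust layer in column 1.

30.6 km

Take the compensation level at the base of the deeper column (depth z_c below the surface of column 1) and equate Σ ρ_i t_i down to z_c; mantle fills any gap and the z_c terms cancel.
Column 1: 4.35×2470 + x×2700 + (z_c − 4.35 − x)×3270
Column 2: 0.912×0 + 39×2810 + (z_c − 0.912 − 39)×3270
The z_c×3270 term appears on both sides and cancels. Collect the known terms of each column as K = Σ(ρt)_known − 3270 × (depth of known layers): K_1 = 10744.5 − 3270×4.35 = −3480; K_2 = 109590 − 3270×(0.912 + 39) = −20922.24.
Balance: K_1 − x×(3270 − 2700) = K_2, so x = (K_1 − K_2)/(3270 − 2700) = 17442.2/570 = 30.6 km.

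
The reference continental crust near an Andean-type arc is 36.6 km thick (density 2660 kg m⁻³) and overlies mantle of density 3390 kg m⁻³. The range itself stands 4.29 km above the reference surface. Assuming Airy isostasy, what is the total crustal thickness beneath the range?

Root depth r = h ρ_c / (ρ_m − ρ_c) = 4.29 km × 2660 / 730 = 15.63 km.
Total thickness = T + h + r = 36.6 km + 4.29 km + 15.63 km = 56.5 km.

56.5 km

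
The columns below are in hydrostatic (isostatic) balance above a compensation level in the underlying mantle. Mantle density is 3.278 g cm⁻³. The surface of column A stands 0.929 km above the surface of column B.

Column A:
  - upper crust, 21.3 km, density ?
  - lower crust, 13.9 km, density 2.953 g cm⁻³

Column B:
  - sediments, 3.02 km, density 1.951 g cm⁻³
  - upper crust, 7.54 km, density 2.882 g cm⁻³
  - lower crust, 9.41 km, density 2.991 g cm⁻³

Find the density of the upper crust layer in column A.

2.89 g cm⁻³

Take the compensation level at the base of the deeper column (depth z_c below the surface of column A) and equate Σ ρ_i t_i down to z_c; mantle fills any gap and the z_c terms cancel.
Column A: 21.3×ρ + 13.9×2.953 + (z_c − 35.2)×3.278
Column B: 0.929×0 + 3.02×1.951 + 7.54×2.882 + 9.41×2.991 + (z_c − 0.929 − 19.97)×3.278
The z_c×3.278 term appears on both sides and cancels. Collect the known terms of each column as K = Σ(ρt)_known − 3.278 × (depth of known layers): K_A = 41.0467 − 3.278×35.2 = −74.3389; K_B = 55.76761 − 3.278×(0.929 + 19.97) = −12.739312.
Balance: K_A + 21.3×ρ = K_B, so ρ = (K_B − K_A)/21.3 = 61.5996/21.3 = 2.89 g cm⁻³.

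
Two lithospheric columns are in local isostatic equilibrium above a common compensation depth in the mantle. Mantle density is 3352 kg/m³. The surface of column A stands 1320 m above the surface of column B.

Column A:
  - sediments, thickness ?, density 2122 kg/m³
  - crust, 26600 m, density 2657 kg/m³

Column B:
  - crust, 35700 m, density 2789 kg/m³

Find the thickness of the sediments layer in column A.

4910 m

Take the compensation level at the base of the deeper column (depth z_c below the surface of column A) and equate Σ ρ_i t_i down to z_c; mantle fills any gap and the z_c terms cancel.
Column A: x×2122 + 26600×2657 + (z_c − 26600 − x)×3352
Column B: 1320×0 + 35700×2789 + (z_c − 1320 − 35700)×3352
The z_c×3352 term appears on both sides and cancels. Collect the known terms of each column as K = Σ(ρt)_known − 3352 × (depth of known layers): K_A = 70676200 − 3352×26600 = −18487000; K_B = 99567300 − 3352×(1320 + 35700) = −24523740.
Balance: K_A − x×(3352 − 2122) = K_B, so x = (K_A − K_B)/(3352 − 2122) = 6036740/1230 = 4910 m.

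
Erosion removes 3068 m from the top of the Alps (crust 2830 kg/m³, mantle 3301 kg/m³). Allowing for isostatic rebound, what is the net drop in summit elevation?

Rebound u = e ρ_c/ρ_m = 3068 m × 2830/3301 = 2630 m.
Net surface drop = e − u = 3068 m − 2630 m = e (ρ_m − ρ_c)/ρ_m = 438 m.

438 m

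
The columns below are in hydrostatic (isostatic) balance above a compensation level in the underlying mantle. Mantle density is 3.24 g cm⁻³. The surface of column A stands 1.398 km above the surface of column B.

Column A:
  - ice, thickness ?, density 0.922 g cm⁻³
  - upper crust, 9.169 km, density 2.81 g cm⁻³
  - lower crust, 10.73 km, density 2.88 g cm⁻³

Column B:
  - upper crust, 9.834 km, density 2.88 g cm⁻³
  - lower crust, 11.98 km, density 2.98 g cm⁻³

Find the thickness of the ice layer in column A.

1.46 km

Take the compensation level at the base of the deeper column (depth z_c below the surface of column A) and equate Σ ρ_i t_i down to z_c; mantle fills any gap and the z_c terms cancel.
Column A: x×0.922 + 9.169×2.81 + 10.73×2.88 + (z_c − 19.899 − x)×3.24
Column B: 1.398×0 + 9.834×2.88 + 11.98×2.98 + (z_c − 1.398 − 21.814)×3.24
The z_c×3.24 term appears on both sides and cancels. Collect the known terms of each column as K = Σ(ρt)_known − 3.24 × (depth of known layers): K_A = 56.66729 − 3.24×19.899 = −7.80547; K_B = 64.02232 − 3.24×(1.398 + 21.814) = −11.18456.
Balance: K_A − x×(3.24 − 0.922) = K_B, so x = (K_A − K_B)/(3.24 − 0.922) = 3.37909/2.318 = 1.46 km.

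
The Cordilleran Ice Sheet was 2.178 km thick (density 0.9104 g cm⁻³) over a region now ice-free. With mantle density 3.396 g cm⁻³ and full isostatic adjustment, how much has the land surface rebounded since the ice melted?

0.584 km

Removing the load lets mantle flow back in; uplift u satisfies ρ_ice t = ρ_m u.
u = t ρ_ice/ρ_m = 2.178 km × 0.9104/3.396 = 0.584 km.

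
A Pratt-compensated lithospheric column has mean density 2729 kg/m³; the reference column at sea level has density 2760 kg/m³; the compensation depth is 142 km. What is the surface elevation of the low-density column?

1.61 km

ρ_ref D = ρ (D + h) → h = D (ρ_ref − ρ)/ρ.
h = 142 km × (2760 − 2729)/2729 = 1.61 km.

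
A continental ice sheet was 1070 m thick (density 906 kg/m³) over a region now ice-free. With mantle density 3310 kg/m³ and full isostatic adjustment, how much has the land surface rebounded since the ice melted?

293 m

Removing the load lets mantle flow back in; uplift u satisfies ρ_ice t = ρ_m u.
u = t ρ_ice/ρ_m = 1070 m × 906/3310 = 293 m.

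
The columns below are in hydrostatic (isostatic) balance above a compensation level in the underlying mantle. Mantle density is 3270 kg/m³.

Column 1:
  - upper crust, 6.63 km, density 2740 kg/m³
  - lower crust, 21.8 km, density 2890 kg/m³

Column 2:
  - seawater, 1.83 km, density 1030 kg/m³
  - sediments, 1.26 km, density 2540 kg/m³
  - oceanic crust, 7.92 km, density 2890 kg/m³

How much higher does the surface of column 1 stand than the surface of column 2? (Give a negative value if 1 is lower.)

For any compensation level in the mantle, the mantle terms cancel and isostasy reduces to e = (Σt_1 − Σt_2) − (Σ(ρt)_1 − Σ(ρt)_2) / ρ_m.
Σt_1 = 28.43 km; Σt_2 = 11.01 km; Σ(ρt)_1 = 81168.2; Σ(ρt)_2 = 27974.1 (in km·kg/m³).
e = (28.43 − 11.01) − (81168.2 − 27974.1) / 3270 = 1.15 km.

1.15 km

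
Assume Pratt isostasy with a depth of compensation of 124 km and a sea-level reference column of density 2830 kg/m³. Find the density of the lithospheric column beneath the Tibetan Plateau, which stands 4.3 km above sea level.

2740 kg/m³

Pratt balance: ρ_ref D = ρ (D + h).
ρ = ρ_ref D/(D + h) = 2830 × 124 km/(124 km + 4.3 km) = 2740 kg/m³.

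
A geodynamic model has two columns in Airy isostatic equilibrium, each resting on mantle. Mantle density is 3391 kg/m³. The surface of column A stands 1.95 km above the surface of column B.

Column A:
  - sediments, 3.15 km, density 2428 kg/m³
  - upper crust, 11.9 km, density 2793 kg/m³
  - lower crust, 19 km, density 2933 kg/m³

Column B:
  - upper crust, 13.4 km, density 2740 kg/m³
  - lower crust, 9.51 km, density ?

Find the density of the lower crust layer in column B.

Take the compensation level at the base of the deeper column (depth z_c below the surface of column A) and equate Σ ρ_i t_i down to z_c; mantle fills any gap and the z_c terms cancel.
Column A: 3.15×2428 + 11.9×2793 + 19×2933 + (z_c − 34.05)×3391
Column B: 1.95×0 + 13.4×2740 + 9.51×ρ + (z_c − 1.95 − 22.91)×3391
The z_c×3391 term appears on both sides and cancels. Collect the known terms of each column as K = Σ(ρt)_known − 3391 × (depth of known layers): K_A = 96611.9 − 3391×34.05 = −18851.65; K_B = 36716 − 3391×(1.95 + 22.91) = −47584.26.
Balance: K_A = K_B + 9.51×ρ, so ρ = (K_A − K_B)/9.51 = 28732.6/9.51 = 3020 kg/m³.

3020 kg/m³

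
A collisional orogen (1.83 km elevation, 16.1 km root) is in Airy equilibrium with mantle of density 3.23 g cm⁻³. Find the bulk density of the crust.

2.9 g cm⁻³

ρ_c h = (ρ_m − ρ_c) r → ρ_c (h + r) = ρ_m r → ρ_c = ρ_m r / (h + r).
ρ_c = 3.23 × 16.1 km / (1.83 km + 16.1 km) = 2.9 g cm⁻³.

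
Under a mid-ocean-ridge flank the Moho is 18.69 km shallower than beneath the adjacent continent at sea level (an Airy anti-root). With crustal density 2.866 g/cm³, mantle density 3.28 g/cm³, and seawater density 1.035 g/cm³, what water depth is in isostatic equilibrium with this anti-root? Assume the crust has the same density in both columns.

Replacing a thickness d of crust by seawater at the top must be balanced by replacing crust with mantle at the base: d (ρ_c − ρ_w) = a (ρ_m − ρ_c).
d = a (ρ_m − ρ_c)/(ρ_c − ρ_w) = 18.69 km × 0.414/1.831 = 4.23 km.

4.23 km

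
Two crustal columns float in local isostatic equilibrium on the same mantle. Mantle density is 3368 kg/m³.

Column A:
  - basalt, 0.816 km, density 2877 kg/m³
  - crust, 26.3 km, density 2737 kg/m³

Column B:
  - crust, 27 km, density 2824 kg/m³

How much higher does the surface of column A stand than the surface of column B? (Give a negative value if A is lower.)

For any compensation level in the mantle, the mantle terms cancel and isostasy reduces to e = (Σt_A − Σt_B) − (Σ(ρt)_A − Σ(ρt)_B) / ρ_m.
Σt_A = 27.116 km; Σt_B = 27 km; Σ(ρt)_A = 74330.732; Σ(ρt)_B = 76248 (in km·kg/m³).
e = (27.116 − 27) − (74330.732 − 76248) / 3368 = 0.685 km.

0.685 km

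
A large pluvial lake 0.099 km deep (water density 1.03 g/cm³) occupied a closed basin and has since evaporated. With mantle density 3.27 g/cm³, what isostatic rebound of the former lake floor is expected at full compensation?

u = d ρ_w/ρ_m = 0.099 km × 1.03/3.27 = 0.0312 km.

0.0312 km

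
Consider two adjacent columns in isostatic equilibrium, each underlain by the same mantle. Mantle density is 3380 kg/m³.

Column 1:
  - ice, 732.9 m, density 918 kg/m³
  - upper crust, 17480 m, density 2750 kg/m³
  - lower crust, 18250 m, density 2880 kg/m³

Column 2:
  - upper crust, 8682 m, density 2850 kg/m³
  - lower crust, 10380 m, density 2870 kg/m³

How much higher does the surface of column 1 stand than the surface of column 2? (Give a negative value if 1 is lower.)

For any compensation level in the mantle, the mantle terms cancel and isostasy reduces to e = (Σt_1 − Σt_2) − (Σ(ρt)_1 − Σ(ρt)_2) / ρ_m.
Σt_1 = 36462.9 m; Σt_2 = 19062 m; Σ(ρt)_1 = 101302802; Σ(ρt)_2 = 54534300 (in m·kg/m³).
e = (36462.9 − 19062) − (101302802 − 54534300) / 3380 = 3560 m.

3560 m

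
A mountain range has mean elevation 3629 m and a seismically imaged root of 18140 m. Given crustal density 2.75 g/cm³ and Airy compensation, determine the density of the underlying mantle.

3.3 g/cm³

Airy balance: ρ_c h = (ρ_m − ρ_c) r → ρ_m = ρ_c (1 + h/r).
ρ_m = 2.75 × (1 + 3629 m/18140 m) = 3.3 g/cm³.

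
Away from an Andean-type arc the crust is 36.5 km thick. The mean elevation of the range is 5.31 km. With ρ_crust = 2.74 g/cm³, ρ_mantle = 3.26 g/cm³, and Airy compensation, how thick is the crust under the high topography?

Root depth r = h ρ_c / (ρ_m − ρ_c) = 5.31 km × 2.74 / 0.52 = 27.98 km.
Total thickness = T + h + r = 36.5 km + 5.31 km + 27.98 km = 69.8 km.

69.8 km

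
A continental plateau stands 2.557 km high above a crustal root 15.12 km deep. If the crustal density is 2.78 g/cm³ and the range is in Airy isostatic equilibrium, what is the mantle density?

3.25 g/cm³

Airy balance: ρ_c h = (ρ_m − ρ_c) r → ρ_m = ρ_c (1 + h/r).
ρ_m = 2.78 × (1 + 2.557 km/15.12 km) = 3.25 g/cm³.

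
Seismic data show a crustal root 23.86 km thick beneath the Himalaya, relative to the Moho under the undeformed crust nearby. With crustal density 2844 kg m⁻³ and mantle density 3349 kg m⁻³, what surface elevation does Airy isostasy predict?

4.24 km

By Archimedes' principle applied to the lithosphere: ρ_c h = (ρ_m − ρ_c) r.
h = r (ρ_m − ρ_c) / ρ_c = 23.86 km × (3349 − 2844) / 2844 = 4.24 km.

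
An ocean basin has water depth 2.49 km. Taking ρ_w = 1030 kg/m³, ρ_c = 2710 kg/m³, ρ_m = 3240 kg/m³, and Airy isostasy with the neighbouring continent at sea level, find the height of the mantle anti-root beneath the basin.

Equating mass per unit area of the two columns: replacing crust with seawater at the top is compensated by replacing crust with mantle at the base: d (ρ_c − ρ_w) = a (ρ_m − ρ_c).
a = d (ρ_c − ρ_w)/(ρ_m − ρ_c) = 2.49 km × 1680/530 = 7.89 km.

7.89 km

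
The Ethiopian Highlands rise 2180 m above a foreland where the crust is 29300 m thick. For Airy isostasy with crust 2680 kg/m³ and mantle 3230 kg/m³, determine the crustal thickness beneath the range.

Root depth r = h ρ_c / (ρ_m − ρ_c) = 2180 m × 2680 / 550 = 10620 m.
Total thickness = T + h + r = 29300 m + 2180 m + 10620 m = 42100 m.

42100 m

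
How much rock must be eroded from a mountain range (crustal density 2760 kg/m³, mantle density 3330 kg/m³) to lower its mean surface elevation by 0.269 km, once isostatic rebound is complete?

1.57 km

Net drop Δ = e − u = e − e ρ_c/ρ_m = e (ρ_m − ρ_c)/ρ_m.
e = Δ ρ_m/(ρ_m − ρ_c) = 0.269 km × 3330/570 = 1.57 km.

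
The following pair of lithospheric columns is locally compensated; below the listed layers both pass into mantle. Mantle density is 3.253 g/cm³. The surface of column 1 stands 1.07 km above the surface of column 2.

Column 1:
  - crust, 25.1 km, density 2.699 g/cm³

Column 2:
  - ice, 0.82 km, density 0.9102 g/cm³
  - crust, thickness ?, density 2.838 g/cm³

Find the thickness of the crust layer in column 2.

20.5 km

Take the compensation level at the base of the deeper column (depth z_c below the surface of column 1) and equate Σ ρ_i t_i down to z_c; mantle fills any gap and the z_c terms cancel.
Column 1: 25.1×2.699 + (z_c − 25.1)×3.253
Column 2: 1.07×0 + 0.82×0.9102 + x×2.838 + (z_c − 1.07 − 0.82 − x)×3.253
The z_c×3.253 term appears on both sides and cancels. Collect the known terms of each column as K = Σ(ρt)_known − 3.253 × (depth of known layers): K_1 = 67.7449 − 3.253×25.1 = −13.9054; K_2 = 0.746364 − 3.253×(1.07 + 0.82) = −5.401806.
Balance: K_1 = K_2 − x×(3.253 − 2.838), so x = (K_2 − K_1)/(3.253 − 2.838) = 8.50359/0.415 = 20.5 km.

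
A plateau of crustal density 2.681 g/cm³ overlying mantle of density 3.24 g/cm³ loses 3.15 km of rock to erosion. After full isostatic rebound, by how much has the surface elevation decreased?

Rebound u = e ρ_c/ρ_m = 3.15 km × 2.681/3.24 = 2.607 km.
Net surface drop = e − u = 3.15 km − 2.607 km = e (ρ_m − ρ_c)/ρ_m = 0.543 km.

0.543 km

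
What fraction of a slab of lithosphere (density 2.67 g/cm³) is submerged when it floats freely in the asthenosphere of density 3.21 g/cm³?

Submerged fraction = ρ_obj/ρ_fluid = 2.67/3.21 = 0.832.

0.832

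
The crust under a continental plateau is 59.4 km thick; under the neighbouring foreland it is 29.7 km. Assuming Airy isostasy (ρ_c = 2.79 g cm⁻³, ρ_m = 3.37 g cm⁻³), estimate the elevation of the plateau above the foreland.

5.11 km

Excess crust Δ = 59.4 km − 29.7 km = 29.7 km, split between elevation h and root r with h + r = Δ.
Airy balance ρ_c h = (ρ_m − ρ_c) r gives r = h ρ_c/(ρ_m − ρ_c), so h (1 + ρ_c/(ρ_m − ρ_c)) = Δ, i.e. h = Δ (ρ_m − ρ_c)/ρ_m.
h = 29.7 km × 0.58/3.37 = 5.11 km.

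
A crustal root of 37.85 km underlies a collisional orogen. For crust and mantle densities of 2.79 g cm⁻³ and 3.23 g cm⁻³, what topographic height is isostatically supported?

Balancing pressure at the compensation depth: ρ_c h = (ρ_m − ρ_c) r.
h = r (ρ_m − ρ_c) / ρ_c = 37.85 km × (3.23 − 2.79) / 2.79 = 5.97 km.

5.97 km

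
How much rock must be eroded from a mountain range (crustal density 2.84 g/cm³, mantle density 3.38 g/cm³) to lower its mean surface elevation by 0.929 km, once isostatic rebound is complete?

Net drop Δ = e − u = e − e ρ_c/ρ_m = e (ρ_m − ρ_c)/ρ_m.
e = Δ ρ_m/(ρ_m − ρ_c) = 0.929 km × 3.38/0.54 = 5.81 km.

5.81 km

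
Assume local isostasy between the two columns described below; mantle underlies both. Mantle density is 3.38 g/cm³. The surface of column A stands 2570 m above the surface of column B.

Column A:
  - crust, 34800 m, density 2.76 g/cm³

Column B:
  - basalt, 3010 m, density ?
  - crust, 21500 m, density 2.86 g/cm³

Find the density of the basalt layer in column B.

Take the compensation level at the base of the deeper column (depth z_c below the surface of column A) and equate Σ ρ_i t_i down to z_c; mantle fills any gap and the z_c terms cancel.
Column A: 34800×2.76 + (z_c − 34800)×3.38
Column B: 2570×0 + 3010×ρ + 21500×2.86 + (z_c − 2570 − 24510)×3.38
The z_c×3.38 term appears on both sides and cancels. Collect the known terms of each column as K = Σ(ρt)_known − 3.38 × (depth of known layers): K_A = 96048 − 3.38×34800 = −21576; K_B = 61490 − 3.38×(2570 + 24510) = −30040.4.
Balance: K_A = K_B + 3010×ρ, so ρ = (K_A − K_B)/3010 = 8464.4/3010 = 2.81 g/cm³.

2.81 g/cm³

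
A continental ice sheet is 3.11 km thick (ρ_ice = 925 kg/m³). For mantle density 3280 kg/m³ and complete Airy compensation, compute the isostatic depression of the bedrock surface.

In Airy isostatic equilibrium: the ice load ρ_ice t is balanced by mantle displaced below, ρ_m s.
s = t ρ_ice / ρ_m = 3.11 km × 925/3280 = 0.877 km.

0.877 km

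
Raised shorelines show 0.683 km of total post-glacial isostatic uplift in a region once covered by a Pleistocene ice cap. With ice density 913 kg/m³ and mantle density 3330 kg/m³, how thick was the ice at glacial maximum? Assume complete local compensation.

u = t ρ_ice/ρ_m → t = u ρ_m/ρ_ice = 0.683 km × 3330/913 = 2.49 km.

2.49 km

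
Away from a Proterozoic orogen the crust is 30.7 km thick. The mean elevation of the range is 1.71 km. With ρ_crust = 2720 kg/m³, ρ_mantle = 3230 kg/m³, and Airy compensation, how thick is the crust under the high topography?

Root depth r = h ρ_c / (ρ_m − ρ_c) = 1.71 km × 2720 / 510 = 9.12 km.
Total thickness = T + h + r = 30.7 km + 1.71 km + 9.12 km = 41.5 km.

41.5 km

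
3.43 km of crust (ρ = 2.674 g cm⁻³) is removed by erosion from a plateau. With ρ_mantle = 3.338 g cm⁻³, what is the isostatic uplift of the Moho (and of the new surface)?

2.75 km

Unloading: uplift u = e ρ_c/ρ_m = 3.43 km × 2.674/3.338 = 2.75 km.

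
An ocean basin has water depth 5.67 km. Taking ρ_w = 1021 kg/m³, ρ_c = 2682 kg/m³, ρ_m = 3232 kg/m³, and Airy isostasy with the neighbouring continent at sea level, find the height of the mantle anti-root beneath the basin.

In Airy isostatic equilibrium: replacing crust with seawater at the top is compensated by replacing crust with mantle at the base: d (ρ_c − ρ_w) = a (ρ_m − ρ_c).
a = d (ρ_c − ρ_w)/(ρ_m − ρ_c) = 5.67 km × 1661/550 = 17.1 km.

17.1 km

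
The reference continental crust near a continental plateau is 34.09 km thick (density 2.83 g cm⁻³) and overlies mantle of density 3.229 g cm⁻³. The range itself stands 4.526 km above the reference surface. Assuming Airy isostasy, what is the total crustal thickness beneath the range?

70.7 km

Root depth r = h ρ_c / (ρ_m − ρ_c) = 4.526 km × 2.83 / 0.399 = 32.1 km.
Total thickness = T + h + r = 34.09 km + 4.526 km + 32.1 km = 70.7 km.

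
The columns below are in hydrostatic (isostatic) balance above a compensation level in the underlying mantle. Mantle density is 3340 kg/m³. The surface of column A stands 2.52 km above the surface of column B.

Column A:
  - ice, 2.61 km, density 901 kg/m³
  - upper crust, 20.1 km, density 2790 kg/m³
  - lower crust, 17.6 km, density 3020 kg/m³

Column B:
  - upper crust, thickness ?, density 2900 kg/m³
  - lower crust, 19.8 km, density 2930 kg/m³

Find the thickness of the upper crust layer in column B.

Take the compensation level at the base of the deeper column (depth z_c below the surface of column A) and equate Σ ρ_i t_i down to z_c; mantle fills any gap and the z_c terms cancel.
Column A: 2.61×901 + 20.1×2790 + 17.6×3020 + (z_c − 40.31)×3340
Column B: 2.52×0 + x×2900 + 19.8×2930 + (z_c − 2.52 − 19.8 − x)×3340
The z_c×3340 term appears on both sides and cancels. Collect the known terms of each column as K = Σ(ρt)_known − 3340 × (depth of known layers): K_A = 111582.61 − 3340×40.31 = −23052.79; K_B = 58014 − 3340×(2.52 + 19.8) = −16534.8.
Balance: K_A = K_B − x×(3340 − 2900), so x = (K_B − K_A)/(3340 − 2900) = 6517.99/440 = 14.8 km.

14.8 km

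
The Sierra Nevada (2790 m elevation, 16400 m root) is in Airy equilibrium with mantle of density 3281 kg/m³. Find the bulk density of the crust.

ρ_c h = (ρ_m − ρ_c) r → ρ_c (h + r) = ρ_m r → ρ_c = ρ_m r / (h + r).
ρ_c = 3281 × 16400 m / (2790 m + 16400 m) = 2800 kg/m³.

2800 kg/m³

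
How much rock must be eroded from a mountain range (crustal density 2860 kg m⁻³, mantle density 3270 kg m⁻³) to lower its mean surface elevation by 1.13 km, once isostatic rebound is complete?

Net drop Δ = e − u = e − e ρ_c/ρ_m = e (ρ_m − ρ_c)/ρ_m.
e = Δ ρ_m/(ρ_m − ρ_c) = 1.13 km × 3270/410 = 9.01 km.

9.01 km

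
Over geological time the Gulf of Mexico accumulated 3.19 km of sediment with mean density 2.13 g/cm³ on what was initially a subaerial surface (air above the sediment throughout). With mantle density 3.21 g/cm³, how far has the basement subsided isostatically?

Subaerial load: s = t ρ_sed / ρ_m = 3.19 km × 2.13/3.21 = 2.12 km.

2.12 km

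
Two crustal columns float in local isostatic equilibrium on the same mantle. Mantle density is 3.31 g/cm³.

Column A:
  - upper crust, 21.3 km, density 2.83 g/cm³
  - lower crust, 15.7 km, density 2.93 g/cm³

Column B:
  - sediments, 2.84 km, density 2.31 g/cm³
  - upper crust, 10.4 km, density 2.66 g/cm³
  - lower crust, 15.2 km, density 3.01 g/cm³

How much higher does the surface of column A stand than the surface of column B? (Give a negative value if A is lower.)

For any compensation level in the mantle, the mantle terms cancel and isostasy reduces to e = (Σt_A − Σt_B) − (Σ(ρt)_A − Σ(ρt)_B) / ρ_m.
Σt_A = 37 km; Σt_B = 28.44 km; Σ(ρt)_A = 106.28; Σ(ρt)_B = 79.9764 (in km·g/cm³).
e = (37 − 28.44) − (106.28 − 79.9764) / 3.31 = 0.613 km.

0.613 km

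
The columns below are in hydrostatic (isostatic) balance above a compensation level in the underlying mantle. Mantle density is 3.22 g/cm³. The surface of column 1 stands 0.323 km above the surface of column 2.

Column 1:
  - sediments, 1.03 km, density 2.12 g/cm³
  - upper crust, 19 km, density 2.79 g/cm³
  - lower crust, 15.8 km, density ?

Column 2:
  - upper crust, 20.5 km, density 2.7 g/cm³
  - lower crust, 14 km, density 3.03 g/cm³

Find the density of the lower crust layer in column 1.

Take the compensation level at the base of the deeper column (depth z_c below the surface of column 1) and equate Σ ρ_i t_i down to z_c; mantle fills any gap and the z_c terms cancel.
Column 1: 1.03×2.12 + 19×2.79 + 15.8×ρ + (z_c − 35.83)×3.22
Column 2: 0.323×0 + 20.5×2.7 + 14×3.03 + (z_c − 0.323 − 34.5)×3.22
The z_c×3.22 term appears on both sides and cancels. Collect the known terms of each column as K = Σ(ρt)_known − 3.22 × (depth of known layers): K_1 = 55.1936 − 3.22×35.83 = −60.179; K_2 = 97.77 − 3.22×(0.323 + 34.5) = −14.36006.
Balance: K_1 + 15.8×ρ = K_2, so ρ = (K_2 − K_1)/15.8 = 45.8189/15.8 = 2.9 g/cm³.

2.9 g/cm³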